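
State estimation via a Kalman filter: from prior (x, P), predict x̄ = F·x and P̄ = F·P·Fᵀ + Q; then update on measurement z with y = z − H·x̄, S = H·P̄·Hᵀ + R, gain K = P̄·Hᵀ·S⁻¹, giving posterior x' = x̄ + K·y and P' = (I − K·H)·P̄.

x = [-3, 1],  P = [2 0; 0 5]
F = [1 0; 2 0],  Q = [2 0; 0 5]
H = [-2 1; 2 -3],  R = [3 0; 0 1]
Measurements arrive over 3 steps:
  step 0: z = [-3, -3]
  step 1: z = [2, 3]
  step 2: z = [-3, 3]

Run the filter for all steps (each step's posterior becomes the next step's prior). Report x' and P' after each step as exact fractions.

step 0: x' = [1107/847, 1482/847], P' = [1020/847 732/847; 732/847 615/847]
step 1: x' = [-548423/544865, -172065/108973], P' = [616582/544865 88144/108973; 88144/108973 74525/108973]
step 2: x' = [204799423/340374767, -219355564/340374767], P' = [382116984/340374767 272983812/340374767; 272983812/340374767 230999415/340374767]

step 0: x̄ = F·x = [-3, -6]
step 0: P̄ = F·P·Fᵀ + Q = [4 4; 4 13]
step 0: y = z − H·x̄ = [-3, -15]
step 0: S = H·P̄·Hᵀ + R = [16 -23; -23 86]
step 0: K = P̄·Hᵀ·S⁻¹ = [-436/847 -156/847; -283/847 -381/847]
step 0: x' = x̄ + K·y = [1107/847, 1482/847]
step 0: P' = (I − K·H)·P̄ = [1020/847 732/847; 732/847 615/847]
step 1: x̄ = F·x = [1107/847, 2214/847]
step 1: P̄ = F·P·Fᵀ + Q = [2714/847 2040/847; 2040/847 8315/847]
step 1: y = z − H·x̄ = [2, 6969/847]
step 1: S = H·P̄·Hᵀ + R = [16 -23; -23 62058/847]
step 1: K = P̄·Hᵀ·S⁻¹ = [-264148/544865 -88996/544865; -33921/108973 -47287/108973]
step 1: x' = x̄ + K·y = [-548423/544865, -172065/108973]
step 1: P' = (I − K·H)·P̄ = [616582/544865 88144/108973; 88144/108973 74525/108973]
step 2: x̄ = F·x = [-548423/544865, -1096846/544865]
step 2: P̄ = F·P·Fᵀ + Q = [1706312/544865 1233164/544865; 1233164/544865 5190653/544865]
step 2: y = z − H·x̄ = [-3, -559097/544865]
step 2: S = H·P̄·Hᵀ + R = [16 -23; -23 39288022/544865]
step 2: K = P̄·Hᵀ·S⁻¹ = [-163750052/340374767 -54717468/340374767; -104989403/340374767 -147030621/340374767]
step 2: x' = x̄ + K·y = [204799423/340374767, -219355564/340374767]
step 2: P' = (I − K·H)·P̄ = [382116984/340374767 272983812/340374767; 272983812/340374767 230999415/340374767]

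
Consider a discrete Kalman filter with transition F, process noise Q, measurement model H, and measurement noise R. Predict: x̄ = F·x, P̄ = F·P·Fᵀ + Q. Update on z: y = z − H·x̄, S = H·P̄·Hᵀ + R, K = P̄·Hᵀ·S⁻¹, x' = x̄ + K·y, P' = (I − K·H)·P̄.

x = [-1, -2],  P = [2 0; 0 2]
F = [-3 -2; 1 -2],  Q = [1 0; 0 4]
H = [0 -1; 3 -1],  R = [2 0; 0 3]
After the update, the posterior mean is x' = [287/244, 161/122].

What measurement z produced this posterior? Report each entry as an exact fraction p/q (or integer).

x̄ = F·x = [7, 3]
P̄ = F·P·Fᵀ + Q = [27 2; 2 14]
S = H·P̄·Hᵀ + R = [16 8; 8 248]
K = P̄·Hᵀ·S⁻¹ = [-141/488 20/61; -213/244 -1/244]
x' − x̄ = [-1421/244, -205/122] = K·y
y = (KᵀK)⁻¹·Kᵀ·(x' − x̄) = [2, -16]
z = y + H·x̄ = [2, -16] + [-3, 18] = [-1, 2]

z = [-1, 2]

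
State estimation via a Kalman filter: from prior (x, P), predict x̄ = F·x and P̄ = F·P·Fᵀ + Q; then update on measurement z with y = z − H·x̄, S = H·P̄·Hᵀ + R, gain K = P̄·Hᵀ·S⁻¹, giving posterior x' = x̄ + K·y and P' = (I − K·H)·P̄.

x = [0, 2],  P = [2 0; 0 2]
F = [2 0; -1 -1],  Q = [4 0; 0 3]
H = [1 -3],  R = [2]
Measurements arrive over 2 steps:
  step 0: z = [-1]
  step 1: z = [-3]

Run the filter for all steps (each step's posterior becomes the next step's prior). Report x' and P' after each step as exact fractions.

step 0: x̄ = F·x = [0, -2]
step 0: P̄ = F·P·Fᵀ + Q = [12 -4; -4 7]
step 0: y = z − H·x̄ = [-7]
step 0: S = H·P̄·Hᵀ + R = [101]
step 0: K = P̄·Hᵀ·S⁻¹ = [24/101; -25/101]
step 0: x' = x̄ + K·y = [-168/101, -27/101]
step 0: P' = (I − K·H)·P̄ = [636/101 196/101; 196/101 82/101]
step 1: x̄ = F·x = [-336/101, 195/101]
step 1: P̄ = F·P·Fᵀ + Q = [2948/101 -1664/101; -1664/101 1413/101]
step 1: y = z − H·x̄ = [618/101]
step 1: S = H·P̄·Hᵀ + R = [25851/101]
step 1: K = P̄·Hᵀ·S⁻¹ = [7940/25851; -5903/25851]
step 1: x' = x̄ + K·y = [-12472/8617, 4597/8617]
step 1: P' = (I − K·H)·P̄ = [130348/25851 38156/25851; 38156/25851 16654/25851]

step 0: x' = [-168/101, -27/101], P' = [636/101 196/101; 196/101 82/101]
step 1: x' = [-12472/8617, 4597/8617], P' = [130348/25851 38156/25851; 38156/25851 16654/25851]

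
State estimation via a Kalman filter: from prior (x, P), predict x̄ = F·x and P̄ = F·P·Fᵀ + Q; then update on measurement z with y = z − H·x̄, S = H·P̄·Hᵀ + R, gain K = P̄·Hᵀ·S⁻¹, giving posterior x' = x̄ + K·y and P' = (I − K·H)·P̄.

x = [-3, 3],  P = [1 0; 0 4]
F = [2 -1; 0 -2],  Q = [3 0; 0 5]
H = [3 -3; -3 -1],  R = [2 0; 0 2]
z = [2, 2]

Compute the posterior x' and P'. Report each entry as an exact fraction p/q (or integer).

x' = [-2732/6169, -6471/6169]
P' = [846/6169 509/6169; 509/6169 1524/6169]

x̄ = F·x = [-9, -6]
P̄ = F·P·Fᵀ + Q = [11 8; 8 21]
y = z − H·x̄ = [11, -31]
S = H·P̄·Hᵀ + R = [146 12; 12 170]
K = P̄·Hᵀ·S⁻¹ = [1011/12338 -3047/12338; -3045/12338 -3051/12338]
x' = x̄ + K·y = [-2732/6169, -6471/6169]
P' = (I − K·H)·P̄ = [846/6169 509/6169; 509/6169 1524/6169]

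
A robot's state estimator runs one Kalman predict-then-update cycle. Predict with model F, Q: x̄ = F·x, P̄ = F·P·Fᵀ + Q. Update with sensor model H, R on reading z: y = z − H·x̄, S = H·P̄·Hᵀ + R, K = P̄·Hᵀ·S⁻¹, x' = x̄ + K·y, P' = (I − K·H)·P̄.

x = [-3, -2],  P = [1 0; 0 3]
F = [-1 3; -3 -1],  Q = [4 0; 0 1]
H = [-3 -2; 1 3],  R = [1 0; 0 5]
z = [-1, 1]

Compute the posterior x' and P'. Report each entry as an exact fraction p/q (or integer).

x̄ = F·x = [-3, 11]
P̄ = F·P·Fᵀ + Q = [32 -6; -6 13]
y = z − H·x̄ = [12, -29]
S = H·P̄·Hᵀ + R = [269 -108; -108 118]
K = P̄·Hᵀ·S⁻¹ = [-4200/10039 -2653/10039; 1310/10039 8013/20078]
x' = x̄ + K·y = [-3580/10039, 19921/20078]
P' = (I − K·H)·P̄ = [5590/10039 -6285/10039; -6285/10039 17545/20078]

x' = [-3580/10039, 19921/20078]
P' = [5590/10039 -6285/10039; -6285/10039 17545/20078]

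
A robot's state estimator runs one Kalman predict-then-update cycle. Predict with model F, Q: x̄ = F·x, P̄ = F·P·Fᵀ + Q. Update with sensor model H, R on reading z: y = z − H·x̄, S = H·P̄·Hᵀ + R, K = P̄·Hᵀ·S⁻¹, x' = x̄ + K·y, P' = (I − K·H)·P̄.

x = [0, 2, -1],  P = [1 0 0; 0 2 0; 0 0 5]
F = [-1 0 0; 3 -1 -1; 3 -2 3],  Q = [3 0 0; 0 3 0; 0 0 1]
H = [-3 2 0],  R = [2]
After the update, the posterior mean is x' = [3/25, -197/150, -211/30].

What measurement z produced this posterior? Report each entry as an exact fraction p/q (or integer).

x̄ = F·x = [0, -1, -7]
P̄ = F·P·Fᵀ + Q = [4 -3 -3; -3 19 -2; -3 -2 63]
S = H·P̄·Hᵀ + R = [150]
K = P̄·Hᵀ·S⁻¹ = [-3/25; 47/150; 1/30]
x' − x̄ = [3/25, -47/150, -1/30] = K·y
y = (KᵀK)⁻¹·Kᵀ·(x' − x̄) = [-1]
z = y + H·x̄ = [-1] + [-2] = [-3]

z = [-3]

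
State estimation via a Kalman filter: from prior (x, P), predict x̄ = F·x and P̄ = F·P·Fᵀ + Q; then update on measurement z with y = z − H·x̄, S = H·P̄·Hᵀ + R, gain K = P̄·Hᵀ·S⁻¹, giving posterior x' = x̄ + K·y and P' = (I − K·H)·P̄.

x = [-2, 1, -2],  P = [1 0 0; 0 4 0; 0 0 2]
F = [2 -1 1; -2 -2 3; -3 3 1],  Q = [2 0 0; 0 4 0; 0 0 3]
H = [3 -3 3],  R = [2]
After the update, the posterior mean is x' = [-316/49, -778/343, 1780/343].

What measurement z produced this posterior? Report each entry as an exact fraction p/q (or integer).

z = [3]

x̄ = F·x = [-7, -4, 7]
P̄ = F·P·Fᵀ + Q = [12 10 -16; 10 42 -12; -16 -12 50]
S = H·P̄·Hᵀ + R = [686]
K = P̄·Hᵀ·S⁻¹ = [-3/49; -66/343; 69/343]
x' − x̄ = [27/49, 594/343, -621/343] = K·y
y = (KᵀK)⁻¹·Kᵀ·(x' − x̄) = [-9]
z = y + H·x̄ = [-9] + [12] = [3]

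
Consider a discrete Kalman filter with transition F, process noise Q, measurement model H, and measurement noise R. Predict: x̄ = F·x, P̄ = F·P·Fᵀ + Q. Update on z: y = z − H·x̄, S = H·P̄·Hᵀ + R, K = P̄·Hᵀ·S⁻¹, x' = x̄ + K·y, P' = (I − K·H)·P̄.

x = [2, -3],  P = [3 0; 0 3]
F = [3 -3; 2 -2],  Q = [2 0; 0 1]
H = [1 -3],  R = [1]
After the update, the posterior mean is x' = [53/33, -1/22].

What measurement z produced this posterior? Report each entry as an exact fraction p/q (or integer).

x̄ = F·x = [15, 10]
P̄ = F·P·Fᵀ + Q = [56 36; 36 25]
S = H·P̄·Hᵀ + R = [66]
K = P̄·Hᵀ·S⁻¹ = [-26/33; -13/22]
x' − x̄ = [-442/33, -221/22] = K·y
y = (KᵀK)⁻¹·Kᵀ·(x' − x̄) = [17]
z = y + H·x̄ = [17] + [-15] = [2]

z = [2]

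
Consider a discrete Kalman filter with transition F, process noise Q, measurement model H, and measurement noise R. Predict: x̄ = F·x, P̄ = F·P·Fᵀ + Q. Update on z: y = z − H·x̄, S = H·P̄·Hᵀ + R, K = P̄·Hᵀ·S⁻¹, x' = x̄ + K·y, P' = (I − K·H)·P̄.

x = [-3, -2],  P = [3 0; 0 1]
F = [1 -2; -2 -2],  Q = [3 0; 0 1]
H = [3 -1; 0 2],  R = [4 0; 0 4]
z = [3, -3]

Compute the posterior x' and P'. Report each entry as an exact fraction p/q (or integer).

x̄ = F·x = [1, 10]
P̄ = F·P·Fᵀ + Q = [10 -2; -2 17]
y = z − H·x̄ = [10, -23]
S = H·P̄·Hᵀ + R = [123 -46; -46 72]
K = P̄·Hᵀ·S⁻¹ = [106/337 49/337; -23/1685 781/1685]
x' = x̄ + K·y = [270/337, -1343/1685]
P' = (I − K·H)·P̄ = [174/337 98/337; 98/337 1562/1685]

x' = [270/337, -1343/1685]
P' = [174/337 98/337; 98/337 1562/1685]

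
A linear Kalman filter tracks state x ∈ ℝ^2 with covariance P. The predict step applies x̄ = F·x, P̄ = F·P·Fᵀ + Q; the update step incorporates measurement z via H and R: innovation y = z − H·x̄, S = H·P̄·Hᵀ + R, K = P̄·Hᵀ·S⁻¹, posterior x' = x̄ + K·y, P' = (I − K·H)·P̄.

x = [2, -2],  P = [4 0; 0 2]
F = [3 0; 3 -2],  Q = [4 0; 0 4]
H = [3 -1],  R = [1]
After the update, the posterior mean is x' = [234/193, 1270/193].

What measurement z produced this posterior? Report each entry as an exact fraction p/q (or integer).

x̄ = F·x = [6, 10]
P̄ = F·P·Fᵀ + Q = [40 36; 36 48]
S = H·P̄·Hᵀ + R = [193]
K = P̄·Hᵀ·S⁻¹ = [84/193; 60/193]
x' − x̄ = [-924/193, -660/193] = K·y
y = (KᵀK)⁻¹·Kᵀ·(x' − x̄) = [-11]
z = y + H·x̄ = [-11] + [8] = [-3]

z = [-3]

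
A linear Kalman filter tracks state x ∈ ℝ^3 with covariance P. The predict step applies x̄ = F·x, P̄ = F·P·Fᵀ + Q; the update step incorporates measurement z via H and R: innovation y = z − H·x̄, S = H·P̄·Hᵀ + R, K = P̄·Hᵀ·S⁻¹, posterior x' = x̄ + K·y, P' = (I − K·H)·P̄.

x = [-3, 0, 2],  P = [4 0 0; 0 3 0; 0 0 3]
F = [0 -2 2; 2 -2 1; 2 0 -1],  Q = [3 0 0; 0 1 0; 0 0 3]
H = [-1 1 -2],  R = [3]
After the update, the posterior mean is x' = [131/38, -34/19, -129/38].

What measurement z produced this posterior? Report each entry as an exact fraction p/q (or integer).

x̄ = F·x = [4, -4, -8]
P̄ = F·P·Fᵀ + Q = [27 18 -6; 18 32 13; -6 13 22]
S = H·P̄·Hᵀ + R = [38]
K = P̄·Hᵀ·S⁻¹ = [3/38; -6/19; -25/38]
x' − x̄ = [-21/38, 42/19, 175/38] = K·y
y = (KᵀK)⁻¹·Kᵀ·(x' − x̄) = [-7]
z = y + H·x̄ = [-7] + [8] = [1]

z = [1]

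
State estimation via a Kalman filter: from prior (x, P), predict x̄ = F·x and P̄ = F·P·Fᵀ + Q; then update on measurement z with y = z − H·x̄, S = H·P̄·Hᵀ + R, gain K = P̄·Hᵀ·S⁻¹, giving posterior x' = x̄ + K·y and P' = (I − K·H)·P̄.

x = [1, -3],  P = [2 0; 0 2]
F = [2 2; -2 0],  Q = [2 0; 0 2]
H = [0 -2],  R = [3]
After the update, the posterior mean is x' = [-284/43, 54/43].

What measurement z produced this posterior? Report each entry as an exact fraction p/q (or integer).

z = [-3]

x̄ = F·x = [-4, -2]
P̄ = F·P·Fᵀ + Q = [18 -8; -8 10]
S = H·P̄·Hᵀ + R = [43]
K = P̄·Hᵀ·S⁻¹ = [16/43; -20/43]
x' − x̄ = [-112/43, 140/43] = K·y
y = (KᵀK)⁻¹·Kᵀ·(x' − x̄) = [-7]
z = y + H·x̄ = [-7] + [4] = [-3]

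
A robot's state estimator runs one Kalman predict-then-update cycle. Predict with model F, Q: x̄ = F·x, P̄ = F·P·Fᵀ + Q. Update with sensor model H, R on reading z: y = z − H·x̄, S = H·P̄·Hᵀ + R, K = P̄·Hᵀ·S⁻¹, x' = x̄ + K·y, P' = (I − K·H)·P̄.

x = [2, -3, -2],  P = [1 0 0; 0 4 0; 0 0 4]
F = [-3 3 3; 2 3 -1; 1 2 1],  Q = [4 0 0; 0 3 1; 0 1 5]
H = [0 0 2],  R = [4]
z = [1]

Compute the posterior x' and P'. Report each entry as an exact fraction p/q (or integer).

x̄ = F·x = [-21, -3, -6]
P̄ = F·P·Fᵀ + Q = [85 18 33; 18 47 23; 33 23 26]
y = z − H·x̄ = [13]
S = H·P̄·Hᵀ + R = [108]
K = P̄·Hᵀ·S⁻¹ = [11/18; 23/54; 13/27]
x' = x̄ + K·y = [-235/18, 137/54, 7/27]
P' = (I − K·H)·P̄ = [134/3 -91/9 11/9; -91/9 740/27 23/27; 11/9 23/27 26/27]

x' = [-235/18, 137/54, 7/27]
P' = [134/3 -91/9 11/9; -91/9 740/27 23/27; 11/9 23/27 26/27]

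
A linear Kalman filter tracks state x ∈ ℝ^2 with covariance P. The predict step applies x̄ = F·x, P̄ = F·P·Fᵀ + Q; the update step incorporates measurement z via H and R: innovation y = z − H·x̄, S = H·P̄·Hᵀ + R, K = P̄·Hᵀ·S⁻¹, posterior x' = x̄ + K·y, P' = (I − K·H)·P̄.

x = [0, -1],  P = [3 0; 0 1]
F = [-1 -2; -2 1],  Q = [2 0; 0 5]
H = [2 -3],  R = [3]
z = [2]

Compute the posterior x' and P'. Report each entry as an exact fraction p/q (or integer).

x' = [92/51, 77/153]
P' = [149/17 296/51; 296/51 638/153]

x̄ = F·x = [2, -1]
P̄ = F·P·Fᵀ + Q = [9 4; 4 18]
y = z − H·x̄ = [-5]
S = H·P̄·Hᵀ + R = [153]
K = P̄·Hᵀ·S⁻¹ = [2/51; -46/153]
x' = x̄ + K·y = [92/51, 77/153]
P' = (I − K·H)·P̄ = [149/17 296/51; 296/51 638/153]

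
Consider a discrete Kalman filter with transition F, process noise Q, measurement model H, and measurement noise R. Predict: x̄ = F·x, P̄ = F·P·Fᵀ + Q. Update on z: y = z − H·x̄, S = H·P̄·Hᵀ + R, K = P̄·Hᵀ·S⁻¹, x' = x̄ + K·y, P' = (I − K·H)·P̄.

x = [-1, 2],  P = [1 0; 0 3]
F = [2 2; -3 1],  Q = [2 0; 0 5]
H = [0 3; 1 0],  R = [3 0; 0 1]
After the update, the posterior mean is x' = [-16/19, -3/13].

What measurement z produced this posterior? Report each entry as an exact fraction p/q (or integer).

x̄ = F·x = [2, 5]
P̄ = F·P·Fᵀ + Q = [18 0; 0 17]
S = H·P̄·Hᵀ + R = [156 0; 0 19]
K = P̄·Hᵀ·S⁻¹ = [0 18/19; 17/52 0]
x' − x̄ = [-54/19, -68/13] = K·y
y = (KᵀK)⁻¹·Kᵀ·(x' − x̄) = [-16, -3]
z = y + H·x̄ = [-16, -3] + [15, 2] = [-1, -1]

z = [-1, -1]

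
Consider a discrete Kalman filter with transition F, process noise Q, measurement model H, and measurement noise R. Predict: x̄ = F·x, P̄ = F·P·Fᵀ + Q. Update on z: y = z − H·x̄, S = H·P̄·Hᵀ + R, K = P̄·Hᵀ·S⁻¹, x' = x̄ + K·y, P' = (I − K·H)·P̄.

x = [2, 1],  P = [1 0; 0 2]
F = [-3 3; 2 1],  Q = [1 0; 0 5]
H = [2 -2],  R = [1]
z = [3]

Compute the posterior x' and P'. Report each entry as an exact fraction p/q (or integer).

x̄ = F·x = [-3, 5]
P̄ = F·P·Fᵀ + Q = [28 0; 0 11]
y = z − H·x̄ = [19]
S = H·P̄·Hᵀ + R = [157]
K = P̄·Hᵀ·S⁻¹ = [56/157; -22/157]
x' = x̄ + K·y = [593/157, 367/157]
P' = (I − K·H)·P̄ = [1260/157 1232/157; 1232/157 1243/157]

x' = [593/157, 367/157]
P' = [1260/157 1232/157; 1232/157 1243/157]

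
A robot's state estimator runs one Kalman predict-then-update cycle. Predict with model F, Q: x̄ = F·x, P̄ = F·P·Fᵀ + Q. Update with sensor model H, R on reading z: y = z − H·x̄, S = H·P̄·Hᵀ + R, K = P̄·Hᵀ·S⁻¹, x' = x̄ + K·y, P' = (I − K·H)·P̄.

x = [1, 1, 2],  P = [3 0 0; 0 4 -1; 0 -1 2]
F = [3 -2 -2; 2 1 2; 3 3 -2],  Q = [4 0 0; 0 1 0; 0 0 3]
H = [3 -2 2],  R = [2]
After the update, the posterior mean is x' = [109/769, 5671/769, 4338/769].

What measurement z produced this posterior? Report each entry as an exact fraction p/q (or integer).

x̄ = F·x = [-3, 7, 2]
P̄ = F·P·Fᵀ + Q = [47 8 13; 8 21 18; 13 18 86]
S = H·P̄·Hᵀ + R = [769]
K = P̄·Hᵀ·S⁻¹ = [151/769; 18/769; 175/769]
x' − x̄ = [2416/769, 288/769, 2800/769] = K·y
y = (KᵀK)⁻¹·Kᵀ·(x' − x̄) = [16]
z = y + H·x̄ = [16] + [-19] = [-3]

z = [-3]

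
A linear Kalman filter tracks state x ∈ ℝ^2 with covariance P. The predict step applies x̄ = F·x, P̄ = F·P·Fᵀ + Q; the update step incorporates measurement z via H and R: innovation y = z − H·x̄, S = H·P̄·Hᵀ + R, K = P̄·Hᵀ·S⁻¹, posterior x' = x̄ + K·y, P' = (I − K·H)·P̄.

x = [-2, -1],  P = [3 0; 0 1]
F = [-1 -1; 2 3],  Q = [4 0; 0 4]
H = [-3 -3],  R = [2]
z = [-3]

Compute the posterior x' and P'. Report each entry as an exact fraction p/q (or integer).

x̄ = F·x = [3, -7]
P̄ = F·P·Fᵀ + Q = [8 -9; -9 25]
y = z − H·x̄ = [-15]
S = H·P̄·Hᵀ + R = [137]
K = P̄·Hᵀ·S⁻¹ = [3/137; -48/137]
x' = x̄ + K·y = [366/137, -239/137]
P' = (I − K·H)·P̄ = [1087/137 -1089/137; -1089/137 1121/137]

x' = [366/137, -239/137]
P' = [1087/137 -1089/137; -1089/137 1121/137]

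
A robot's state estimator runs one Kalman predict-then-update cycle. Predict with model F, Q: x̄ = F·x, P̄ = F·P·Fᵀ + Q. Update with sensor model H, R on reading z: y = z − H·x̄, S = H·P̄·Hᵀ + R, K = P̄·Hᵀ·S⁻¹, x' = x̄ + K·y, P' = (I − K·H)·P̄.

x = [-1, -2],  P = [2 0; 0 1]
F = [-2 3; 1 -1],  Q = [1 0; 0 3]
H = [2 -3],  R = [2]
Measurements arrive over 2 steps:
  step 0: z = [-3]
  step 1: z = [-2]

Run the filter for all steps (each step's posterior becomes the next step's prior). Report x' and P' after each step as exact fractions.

step 0: x' = [-98/53, -11/53], P' = [567/212 85/53; 85/53 62/53]
step 1: x' = [4493/4009, 5052/4009], P' = [20605/12027 12538/12027; 12538/12027 10138/12027]

step 0: x̄ = F·x = [-4, 1]
step 0: P̄ = F·P·Fᵀ + Q = [18 -7; -7 6]
step 0: y = z − H·x̄ = [8]
step 0: S = H·P̄·Hᵀ + R = [212]
step 0: K = P̄·Hᵀ·S⁻¹ = [57/212; -8/53]
step 0: x' = x̄ + K·y = [-98/53, -11/53]
step 0: P' = (I − K·H)·P̄ = [567/212 85/53; 85/53 62/53]
step 1: x̄ = F·x = [163/53, -87/53]
step 1: P̄ = F·P·Fᵀ + Q = [158/53 -89/106; -89/106 771/212]
step 1: y = z − H·x̄ = [-693/53]
step 1: S = H·P̄·Hᵀ + R = [12027/212]
step 1: K = P̄·Hᵀ·S⁻¹ = [1798/12027; -2669/12027]
step 1: x' = x̄ + K·y = [4493/4009, 5052/4009]
step 1: P' = (I − K·H)·P̄ = [20605/12027 12538/12027; 12538/12027 10138/12027]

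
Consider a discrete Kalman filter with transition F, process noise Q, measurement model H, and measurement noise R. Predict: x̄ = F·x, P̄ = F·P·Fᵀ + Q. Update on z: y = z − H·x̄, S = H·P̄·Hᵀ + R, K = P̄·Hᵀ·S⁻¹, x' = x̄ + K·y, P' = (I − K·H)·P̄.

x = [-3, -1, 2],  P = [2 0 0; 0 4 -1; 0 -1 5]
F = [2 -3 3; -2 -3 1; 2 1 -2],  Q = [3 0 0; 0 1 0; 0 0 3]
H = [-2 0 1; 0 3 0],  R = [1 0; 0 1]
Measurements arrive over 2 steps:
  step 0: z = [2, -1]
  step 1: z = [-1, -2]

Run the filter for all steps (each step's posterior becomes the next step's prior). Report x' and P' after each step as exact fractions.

step 0: x' = [-450911/134779, -40330/134779, -626865/134779], P' = [419035/134779 -2801/134779 778020/134779; -2801/134779 14903/134779 -5749/134779; 778020/134779 -5749/134779 1570214/134779]
step 1: x' = [-228782932/3642257433, -645794649/1214085811, -3923402026/3642257433], P' = [3725997245/3642257433 -25611101/1214085811 5835337238/3642257433; -25611101/1214085811 130058590/1214085811 -51376224/1214085811; 5835337238/3642257433 -51376224/1214085811 12075846068/3642257433]

step 0: x̄ = F·x = [3, 11, -11]
step 0: P̄ = F·P·Fᵀ + Q = [110 55 -43; 55 56 -37; -43 -37 39]
step 0: y = z − H·x̄ = [19, -34]
step 0: S = H·P̄·Hᵀ + R = [652 -441; -441 505]
step 0: K = P̄·Hᵀ·S⁻¹ = [-60050/134779 -8403/134779; -147/134779 44709/134779; 14174/134779 -17247/134779]
step 0: x' = x̄ + K·y = [-450911/134779, -40330/134779, -626865/134779]
step 0: P' = (I − K·H)·P̄ = [419035/134779 -2801/134779 778020/134779; -2801/134779 14903/134779 -5749/134779; 778020/134779 -5749/134779 1570214/134779]
step 1: x̄ = F·x = [-2661427/134779, 395947/134779, 311578/134779]
step 1: P̄ = F·P·Fᵀ + Q = [25819864/134779 125537/134779 -6274350/134779; 125537/134779 404062/134779 -210992/134779; -6274350/134779 -210992/134779 2163868/134779]
step 1: y = z − H·x̄ = [-5769211/134779, -1457399/134779]
step 1: S = H·P̄·Hᵀ + R = [130675503/134779 -1386198/134779; -1386198/134779 3771337/134779]
step 1: K = P̄·Hᵀ·S⁻¹ = [-1616657252/3642257433 -76833303/1214085811; -154022/1214085811 390175770/1214085811; 405171592/3642257433 -154128672/1214085811]
step 1: x' = x̄ + K·y = [-228782932/3642257433, -645794649/1214085811, -3923402026/3642257433]
step 1: P' = (I − K·H)·P̄ = [3725997245/3642257433 -25611101/1214085811 5835337238/3642257433; -25611101/1214085811 130058590/1214085811 -51376224/1214085811; 5835337238/3642257433 -51376224/1214085811 12075846068/3642257433]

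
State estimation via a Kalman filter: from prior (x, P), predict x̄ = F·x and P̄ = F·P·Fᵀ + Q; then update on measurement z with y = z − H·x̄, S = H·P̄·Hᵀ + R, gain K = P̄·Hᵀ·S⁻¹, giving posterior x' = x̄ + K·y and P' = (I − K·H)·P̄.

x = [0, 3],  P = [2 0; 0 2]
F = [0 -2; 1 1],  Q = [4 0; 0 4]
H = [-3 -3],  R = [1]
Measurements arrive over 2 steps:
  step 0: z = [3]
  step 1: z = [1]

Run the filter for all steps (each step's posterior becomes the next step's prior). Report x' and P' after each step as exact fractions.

step 0: x' = [-510/109, 399/109], P' = [732/109 -724/109; -724/109 728/109]
step 1: x' = [-9198/34129, -3051/34129], P' = [127188/34129 -123848/34129; -123848/34129 124288/34129]

step 0: x̄ = F·x = [-6, 3]
step 0: P̄ = F·P·Fᵀ + Q = [12 -4; -4 8]
step 0: y = z − H·x̄ = [-6]
step 0: S = H·P̄·Hᵀ + R = [109]
step 0: K = P̄·Hᵀ·S⁻¹ = [-24/109; -12/109]
step 0: x' = x̄ + K·y = [-510/109, 399/109]
step 0: P' = (I − K·H)·P̄ = [732/109 -724/109; -724/109 728/109]
step 1: x̄ = F·x = [-798/109, -111/109]
step 1: P̄ = F·P·Fᵀ + Q = [3348/109 -8/109; -8/109 448/109]
step 1: y = z − H·x̄ = [-2618/109]
step 1: S = H·P̄·Hᵀ + R = [34129/109]
step 1: K = P̄·Hᵀ·S⁻¹ = [-10020/34129; -1320/34129]
step 1: x' = x̄ + K·y = [-9198/34129, -3051/34129]
step 1: P' = (I − K·H)·P̄ = [127188/34129 -123848/34129; -123848/34129 124288/34129]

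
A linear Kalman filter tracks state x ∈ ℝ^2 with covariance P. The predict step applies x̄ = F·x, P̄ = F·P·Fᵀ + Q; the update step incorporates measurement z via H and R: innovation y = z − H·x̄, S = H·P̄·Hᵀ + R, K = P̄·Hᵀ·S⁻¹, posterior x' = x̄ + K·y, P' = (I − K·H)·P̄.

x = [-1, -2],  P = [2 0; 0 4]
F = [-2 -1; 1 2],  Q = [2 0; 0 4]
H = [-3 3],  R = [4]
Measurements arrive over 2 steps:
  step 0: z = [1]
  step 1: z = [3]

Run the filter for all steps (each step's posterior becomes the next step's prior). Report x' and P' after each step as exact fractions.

step 0: x' = [-1/68, 1/4], P' = [383/136 21/8; 21/8 23/8]
step 1: x' = [-11685/32104, 20379/32104], P' = [109477/64208 95565/64208; 95565/64208 110069/64208]

step 0: x̄ = F·x = [4, -5]
step 0: P̄ = F·P·Fᵀ + Q = [14 -12; -12 22]
step 0: y = z − H·x̄ = [28]
step 0: S = H·P̄·Hᵀ + R = [544]
step 0: K = P̄·Hᵀ·S⁻¹ = [-39/272; 3/16]
step 0: x' = x̄ + K·y = [-1/68, 1/4]
step 0: P' = (I − K·H)·P̄ = [383/136 21/8; 21/8 23/8]
step 1: x̄ = F·x = [-15/68, 33/68]
step 1: P̄ = F·P·Fᵀ + Q = [3623/136 -3333/136; -3333/136 3919/136]
step 1: y = z − H·x̄ = [15/17]
step 1: S = H·P̄·Hᵀ + R = [16052/17]
step 1: K = P̄·Hᵀ·S⁻¹ = [-5217/32104; 5439/32104]
step 1: x' = x̄ + K·y = [-11685/32104, 20379/32104]
step 1: P' = (I − K·H)·P̄ = [109477/64208 95565/64208; 95565/64208 110069/64208]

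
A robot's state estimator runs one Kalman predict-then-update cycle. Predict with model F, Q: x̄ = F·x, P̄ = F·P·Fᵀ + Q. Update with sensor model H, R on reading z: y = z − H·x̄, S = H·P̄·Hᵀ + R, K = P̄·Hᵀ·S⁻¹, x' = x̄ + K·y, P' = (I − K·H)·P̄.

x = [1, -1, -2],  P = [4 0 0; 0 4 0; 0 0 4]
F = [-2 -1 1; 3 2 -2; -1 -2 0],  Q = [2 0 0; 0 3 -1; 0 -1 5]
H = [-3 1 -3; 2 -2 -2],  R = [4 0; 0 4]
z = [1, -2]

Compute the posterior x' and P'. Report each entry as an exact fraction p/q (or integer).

x̄ = F·x = [-3, 5, 1]
P̄ = F·P·Fᵀ + Q = [26 -40 16; -40 71 -29; 16 -29 25]
y = z − H·x̄ = [-10, 16]
S = H·P̄·Hᵀ + R = [1236 -584; -584 452]
K = P̄·Hᵀ·S⁻¹ = [-297/3886 238/1943; 3735/27202 -2522/13601; -2834/13601 -2458/13601]
x' = x̄ + K·y = [-8/29, 134/203, 39/203]
P' = (I − K·H)·P̄ = [2067/1943 2595/1943 -1004/1943; 2595/1943 32898/13601 -9689/13601; -1004/1943 -9689/13601 7577/13601]

x' = [-8/29, 134/203, 39/203]
P' = [2067/1943 2595/1943 -1004/1943; 2595/1943 32898/13601 -9689/13601; -1004/1943 -9689/13601 7577/13601]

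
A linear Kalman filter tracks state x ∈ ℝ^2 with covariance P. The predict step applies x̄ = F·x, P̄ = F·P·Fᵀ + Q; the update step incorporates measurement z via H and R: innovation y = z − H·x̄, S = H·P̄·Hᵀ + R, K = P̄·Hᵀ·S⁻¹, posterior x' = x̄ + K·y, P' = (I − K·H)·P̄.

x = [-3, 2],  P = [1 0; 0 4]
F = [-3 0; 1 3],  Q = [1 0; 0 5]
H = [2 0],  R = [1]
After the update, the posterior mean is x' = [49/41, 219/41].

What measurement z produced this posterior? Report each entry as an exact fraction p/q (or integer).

z = [2]

x̄ = F·x = [9, 3]
P̄ = F·P·Fᵀ + Q = [10 -3; -3 42]
S = H·P̄·Hᵀ + R = [41]
K = P̄·Hᵀ·S⁻¹ = [20/41; -6/41]
x' − x̄ = [-320/41, 96/41] = K·y
y = (KᵀK)⁻¹·Kᵀ·(x' − x̄) = [-16]
z = y + H·x̄ = [-16] + [18] = [2]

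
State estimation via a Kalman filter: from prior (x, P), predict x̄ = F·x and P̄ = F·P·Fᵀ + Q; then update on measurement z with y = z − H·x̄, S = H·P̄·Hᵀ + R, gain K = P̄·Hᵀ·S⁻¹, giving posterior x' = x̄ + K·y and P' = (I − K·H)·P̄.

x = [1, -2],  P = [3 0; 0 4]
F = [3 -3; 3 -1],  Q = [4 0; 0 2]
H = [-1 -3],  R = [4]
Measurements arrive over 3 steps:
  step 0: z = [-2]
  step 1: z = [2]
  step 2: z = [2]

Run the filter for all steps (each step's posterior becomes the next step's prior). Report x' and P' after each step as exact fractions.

step 0: x̄ = F·x = [9, 5]
step 0: P̄ = F·P·Fᵀ + Q = [67 39; 39 33]
step 0: y = z − H·x̄ = [22]
step 0: S = H·P̄·Hᵀ + R = [602]
step 0: K = P̄·Hᵀ·S⁻¹ = [-92/301; -69/301]
step 0: x' = x̄ + K·y = [685/301, -13/301]
step 0: P' = (I − K·H)·P̄ = [3239/301 -957/301; -957/301 411/301]
step 1: x̄ = F·x = [2094/301, 2068/301]
step 1: P̄ = F·P·Fᵀ + Q = [51280/301 41868/301; 41868/301 35906/301]
step 1: y = z − H·x̄ = [8900/301]
step 1: S = H·P̄·Hᵀ + R = [626846/301]
step 1: K = P̄·Hᵀ·S⁻¹ = [-88442/313423; -74793/313423]
step 1: x' = x̄ + K·y = [-434638/313423, -58136/313423]
step 1: P' = (I − K·H)·P̄ = [1423112/313423 -356448/313423; -356448/313423 218540/313423]
step 2: x̄ = F·x = [-1129506/313423, -1245778/313423]
step 2: P̄ = F·P·Fᵀ + Q = [22444624/313423 17741004/313423; 17741004/313423 15792082/313423]
step 2: y = z − H·x̄ = [-385454/28493]
step 2: S = H·P̄·Hᵀ + R = [24752098/28493]
step 2: K = P̄·Hᵀ·S⁻¹ = [-3439438/12376049; -2959875/12376049]
step 2: x' = x̄ + K·y = [21211346/136136539, -100654804/136136539]
step 2: P' = (I − K·H)·P̄ = [614944856/136136539 -154536528/136136539; -154536528/136136539 94923676/136136539]

step 0: x' = [685/301, -13/301], P' = [3239/301 -957/301; -957/301 411/301]
step 1: x' = [-434638/313423, -58136/313423], P' = [1423112/313423 -356448/313423; -356448/313423 218540/313423]
step 2: x' = [21211346/136136539, -100654804/136136539], P' = [614944856/136136539 -154536528/136136539; -154536528/136136539 94923676/136136539]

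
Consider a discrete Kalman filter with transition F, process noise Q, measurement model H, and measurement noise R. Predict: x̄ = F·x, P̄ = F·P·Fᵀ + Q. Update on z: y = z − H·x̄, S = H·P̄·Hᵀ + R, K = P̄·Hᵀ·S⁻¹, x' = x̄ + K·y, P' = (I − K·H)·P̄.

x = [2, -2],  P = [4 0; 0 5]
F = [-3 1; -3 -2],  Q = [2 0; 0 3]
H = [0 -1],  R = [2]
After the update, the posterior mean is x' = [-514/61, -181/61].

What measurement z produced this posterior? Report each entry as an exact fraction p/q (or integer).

x̄ = F·x = [-8, -2]
P̄ = F·P·Fᵀ + Q = [43 26; 26 59]
S = H·P̄·Hᵀ + R = [61]
K = P̄·Hᵀ·S⁻¹ = [-26/61; -59/61]
x' − x̄ = [-26/61, -59/61] = K·y
y = (KᵀK)⁻¹·Kᵀ·(x' − x̄) = [1]
z = y + H·x̄ = [1] + [2] = [3]

z = [3]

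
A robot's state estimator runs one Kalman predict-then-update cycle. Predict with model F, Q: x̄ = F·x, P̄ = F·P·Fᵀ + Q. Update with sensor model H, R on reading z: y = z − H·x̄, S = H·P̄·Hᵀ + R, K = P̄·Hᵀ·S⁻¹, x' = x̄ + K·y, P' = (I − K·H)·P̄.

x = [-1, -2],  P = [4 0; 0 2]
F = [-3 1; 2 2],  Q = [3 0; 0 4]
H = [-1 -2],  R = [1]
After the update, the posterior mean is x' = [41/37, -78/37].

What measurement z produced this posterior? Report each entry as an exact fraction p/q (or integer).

z = [3]

x̄ = F·x = [1, -6]
P̄ = F·P·Fᵀ + Q = [41 -20; -20 28]
S = H·P̄·Hᵀ + R = [74]
K = P̄·Hᵀ·S⁻¹ = [-1/74; -18/37]
x' − x̄ = [4/37, 144/37] = K·y
y = (KᵀK)⁻¹·Kᵀ·(x' − x̄) = [-8]
z = y + H·x̄ = [-8] + [11] = [3]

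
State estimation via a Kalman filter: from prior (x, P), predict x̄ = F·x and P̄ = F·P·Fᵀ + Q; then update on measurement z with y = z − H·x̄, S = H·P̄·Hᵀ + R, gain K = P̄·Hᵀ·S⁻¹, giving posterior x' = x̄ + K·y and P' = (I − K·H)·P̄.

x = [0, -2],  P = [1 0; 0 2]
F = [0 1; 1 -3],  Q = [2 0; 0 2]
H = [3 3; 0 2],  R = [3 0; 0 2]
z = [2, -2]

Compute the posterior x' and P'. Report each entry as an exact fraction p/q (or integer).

x̄ = F·x = [-2, 6]
P̄ = F·P·Fᵀ + Q = [4 -6; -6 21]
y = z − H·x̄ = [-10, -14]
S = H·P̄·Hᵀ + R = [120 90; 90 86]
K = P̄·Hᵀ·S⁻¹ = [47/185 -15/37; 3/74 33/74]
x' = x̄ + K·y = [42/37, -24/37]
P' = (I − K·H)·P̄ = [122/185 -15/37; -15/37 33/74]

x' = [42/37, -24/37]
P' = [122/185 -15/37; -15/37 33/74]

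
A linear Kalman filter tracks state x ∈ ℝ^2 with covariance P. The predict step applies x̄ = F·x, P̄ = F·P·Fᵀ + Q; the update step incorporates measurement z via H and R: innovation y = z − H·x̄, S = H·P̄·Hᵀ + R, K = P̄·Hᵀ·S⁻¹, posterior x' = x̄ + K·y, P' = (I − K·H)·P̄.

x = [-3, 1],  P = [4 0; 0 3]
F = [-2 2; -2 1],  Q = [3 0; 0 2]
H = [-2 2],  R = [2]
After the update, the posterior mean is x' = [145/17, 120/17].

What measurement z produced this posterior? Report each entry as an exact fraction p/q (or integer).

x̄ = F·x = [8, 7]
P̄ = F·P·Fᵀ + Q = [31 22; 22 21]
S = H·P̄·Hᵀ + R = [34]
K = P̄·Hᵀ·S⁻¹ = [-9/17; -1/17]
x' − x̄ = [9/17, 1/17] = K·y
y = (KᵀK)⁻¹·Kᵀ·(x' − x̄) = [-1]
z = y + H·x̄ = [-1] + [-2] = [-3]

z = [-3]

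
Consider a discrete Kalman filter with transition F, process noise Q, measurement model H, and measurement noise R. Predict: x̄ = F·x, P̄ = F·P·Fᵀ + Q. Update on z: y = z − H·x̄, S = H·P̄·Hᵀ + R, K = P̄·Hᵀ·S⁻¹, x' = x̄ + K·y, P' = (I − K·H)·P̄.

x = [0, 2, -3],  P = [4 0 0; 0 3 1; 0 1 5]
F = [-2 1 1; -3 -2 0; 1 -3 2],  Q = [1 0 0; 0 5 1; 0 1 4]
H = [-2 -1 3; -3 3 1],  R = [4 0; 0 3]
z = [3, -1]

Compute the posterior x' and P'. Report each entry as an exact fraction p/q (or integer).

x̄ = F·x = [-1, -4, -12]
P̄ = F·P·Fᵀ + Q = [27 16 -8; 16 53 3; -8 3 43]
y = z − H·x̄ = [33, 20]
S = H·P̄·Hᵀ + R = [694 196; 196 544]
K = P̄·Hᵀ·S⁻¹ = [-2155/16956 -1003/33912; -7961/42390 23503/84780; 433/2355 173/2355]
x' = x̄ + K·y = [-98101/16956, -197243/42390, -10511/2355]
P' = (I − K·H)·P̄ = [469361/33912 164687/16956 5791/471; 164687/16956 301963/42390 20251/2355; 5791/471 20251/2355 8877/785]

x' = [-98101/16956, -197243/42390, -10511/2355]
P' = [469361/33912 164687/16956 5791/471; 164687/16956 301963/42390 20251/2355; 5791/471 20251/2355 8877/785]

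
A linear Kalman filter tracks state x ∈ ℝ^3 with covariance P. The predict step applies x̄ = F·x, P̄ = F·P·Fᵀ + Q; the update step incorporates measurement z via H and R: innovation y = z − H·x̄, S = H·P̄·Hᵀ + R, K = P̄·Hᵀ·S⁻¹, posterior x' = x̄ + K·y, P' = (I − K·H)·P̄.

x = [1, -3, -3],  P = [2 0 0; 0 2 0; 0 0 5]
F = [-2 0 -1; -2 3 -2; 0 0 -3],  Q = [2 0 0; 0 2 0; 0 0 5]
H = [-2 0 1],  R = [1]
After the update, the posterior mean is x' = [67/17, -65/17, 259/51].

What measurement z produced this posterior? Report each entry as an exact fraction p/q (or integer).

x̄ = F·x = [1, -5, 9]
P̄ = F·P·Fᵀ + Q = [15 18 15; 18 48 30; 15 30 50]
S = H·P̄·Hᵀ + R = [51]
K = P̄·Hᵀ·S⁻¹ = [-5/17; -2/17; 20/51]
x' − x̄ = [50/17, 20/17, -200/51] = K·y
y = (KᵀK)⁻¹·Kᵀ·(x' − x̄) = [-10]
z = y + H·x̄ = [-10] + [7] = [-3]

z = [-3]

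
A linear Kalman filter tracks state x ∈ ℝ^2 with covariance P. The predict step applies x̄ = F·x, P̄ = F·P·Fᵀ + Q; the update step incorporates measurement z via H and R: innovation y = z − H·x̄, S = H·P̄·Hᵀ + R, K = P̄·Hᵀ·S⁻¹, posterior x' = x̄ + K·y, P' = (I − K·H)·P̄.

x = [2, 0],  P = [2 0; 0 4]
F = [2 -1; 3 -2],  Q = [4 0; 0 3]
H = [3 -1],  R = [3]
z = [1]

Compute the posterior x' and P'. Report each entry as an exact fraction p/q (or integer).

x' = [29/16, 269/64]
P' = [15/4 159/16; 159/16 1839/64]

x̄ = F·x = [4, 6]
P̄ = F·P·Fᵀ + Q = [16 20; 20 37]
y = z − H·x̄ = [-5]
S = H·P̄·Hᵀ + R = [64]
K = P̄·Hᵀ·S⁻¹ = [7/16; 23/64]
x' = x̄ + K·y = [29/16, 269/64]
P' = (I − K·H)·P̄ = [15/4 159/16; 159/16 1839/64]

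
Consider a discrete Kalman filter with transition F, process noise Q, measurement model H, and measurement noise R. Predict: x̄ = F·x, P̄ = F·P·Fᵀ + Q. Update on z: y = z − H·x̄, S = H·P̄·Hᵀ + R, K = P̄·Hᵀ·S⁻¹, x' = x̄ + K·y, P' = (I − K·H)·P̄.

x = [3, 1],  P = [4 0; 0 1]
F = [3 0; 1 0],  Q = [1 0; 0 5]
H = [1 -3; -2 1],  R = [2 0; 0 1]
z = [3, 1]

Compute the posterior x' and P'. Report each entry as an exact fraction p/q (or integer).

x̄ = F·x = [9, 3]
P̄ = F·P·Fᵀ + Q = [37 12; 12 9]
y = z − H·x̄ = [3, 16]
S = H·P̄·Hᵀ + R = [48 -17; -17 110]
K = P̄·Hᵀ·S⁻¹ = [-944/4991 -2959/4991; -1905/4991 -975/4991]
x' = x̄ + K·y = [-751/713, -906/713]
P' = (I − K·H)·P̄ = [2153/4991 1347/4991; 1347/4991 1719/4991]

x' = [-751/713, -906/713]
P' = [2153/4991 1347/4991; 1347/4991 1719/4991]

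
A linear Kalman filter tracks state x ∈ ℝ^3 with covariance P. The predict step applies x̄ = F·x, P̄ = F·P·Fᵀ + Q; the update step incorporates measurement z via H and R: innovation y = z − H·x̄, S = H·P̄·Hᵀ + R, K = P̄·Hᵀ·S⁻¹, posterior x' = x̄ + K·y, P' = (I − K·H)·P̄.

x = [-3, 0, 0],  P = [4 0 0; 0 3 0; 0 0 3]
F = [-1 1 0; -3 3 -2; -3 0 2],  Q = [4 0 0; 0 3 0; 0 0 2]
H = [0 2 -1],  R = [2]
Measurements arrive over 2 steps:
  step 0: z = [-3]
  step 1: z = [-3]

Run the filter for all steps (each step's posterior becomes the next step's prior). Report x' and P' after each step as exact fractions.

step 0: x' = [111/67, 207/67, 609/67], P' = [512/67 417/67 819/67; 417/67 870/67 1674/67; 819/67 1674/67 3349/67]
step 1: x' = [-1740/12877, 1950/12877, 43803/12877], P' = [559797/51508 553551/51508 277839/12877; 553551/51508 949081/51508 465023/12877; 277839/12877 465023/12877 936698/12877]

step 0: x̄ = F·x = [3, 9, 9]
step 0: P̄ = F·P·Fᵀ + Q = [11 21 12; 21 78 24; 12 24 50]
step 0: y = z − H·x̄ = [-12]
step 0: S = H·P̄·Hᵀ + R = [268]
step 0: K = P̄·Hᵀ·S⁻¹ = [15/134; 33/67; -1/134]
step 0: x' = x̄ + K·y = [111/67, 207/67, 609/67]
step 0: P' = (I − K·H)·P̄ = [512/67 417/67 819/67; 417/67 870/67 1674/67; 819/67 1674/67 3349/67]
step 1: x̄ = F·x = [96/67, -930/67, 885/67]
step 1: P̄ = F·P·Fᵀ + Q = [816/67 -66/67 1995/67; -66/67 8269/67 -2497/67; 1995/67 -2497/67 8310/67]
step 1: y = z − H·x̄ = [2544/67]
step 1: S = H·P̄·Hᵀ + R = [51508/67]
step 1: K = P̄·Hᵀ·S⁻¹ = [-2127/51508; 19035/51508; -3326/12877]
step 1: x' = x̄ + K·y = [-1740/12877, 1950/12877, 43803/12877]
step 1: P' = (I − K·H)·P̄ = [559797/51508 553551/51508 277839/12877; 553551/51508 949081/51508 465023/12877; 277839/12877 465023/12877 936698/12877]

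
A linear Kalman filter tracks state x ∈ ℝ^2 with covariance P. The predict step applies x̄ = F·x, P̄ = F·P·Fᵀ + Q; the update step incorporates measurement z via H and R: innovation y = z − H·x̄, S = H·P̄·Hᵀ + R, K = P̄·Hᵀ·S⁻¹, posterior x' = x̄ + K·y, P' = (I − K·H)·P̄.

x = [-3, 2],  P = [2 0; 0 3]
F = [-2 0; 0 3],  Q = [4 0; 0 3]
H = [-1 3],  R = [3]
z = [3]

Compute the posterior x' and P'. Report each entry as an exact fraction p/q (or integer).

x' = [606/95, 60/19]
P' = [1092/95 72/19; 72/19 30/19]

x̄ = F·x = [6, 6]
P̄ = F·P·Fᵀ + Q = [12 0; 0 30]
y = z − H·x̄ = [-9]
S = H·P̄·Hᵀ + R = [285]
K = P̄·Hᵀ·S⁻¹ = [-4/95; 6/19]
x' = x̄ + K·y = [606/95, 60/19]
P' = (I − K·H)·P̄ = [1092/95 72/19; 72/19 30/19]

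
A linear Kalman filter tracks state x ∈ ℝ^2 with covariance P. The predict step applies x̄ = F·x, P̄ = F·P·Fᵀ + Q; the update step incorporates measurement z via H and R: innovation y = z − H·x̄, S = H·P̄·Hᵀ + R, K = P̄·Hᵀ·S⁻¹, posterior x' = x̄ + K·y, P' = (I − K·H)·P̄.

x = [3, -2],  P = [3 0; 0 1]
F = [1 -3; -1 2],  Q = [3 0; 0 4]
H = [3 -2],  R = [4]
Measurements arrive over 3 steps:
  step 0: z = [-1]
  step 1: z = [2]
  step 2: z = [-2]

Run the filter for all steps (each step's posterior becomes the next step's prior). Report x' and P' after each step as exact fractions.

step 0: x' = [-9/97, 7/97], P' = [132/97 156/97; 156/97 800/291]
step 1: x' = [2760/5761, -25577/97937], P' = [7956/5761 9264/5761; 9264/5761 264920/97937]
step 2: x' = [-1945962/3586931, 498438/3586931], P' = [4955388/3586931 5770880/3586931; 5770880/3586931 87357784/32282379]

step 0: x̄ = F·x = [9, -7]
step 0: P̄ = F·P·Fᵀ + Q = [15 -9; -9 11]
step 0: y = z − H·x̄ = [-42]
step 0: S = H·P̄·Hᵀ + R = [291]
step 0: K = P̄·Hᵀ·S⁻¹ = [21/97; -49/291]
step 0: x' = x̄ + K·y = [-9/97, 7/97]
step 0: P' = (I − K·H)·P̄ = [132/97 156/97; 156/97 800/291]
step 1: x̄ = F·x = [-30/97, 23/97]
step 1: P̄ = F·P·Fᵀ + Q = [1887/97 -952/97; -952/97 2888/291]
step 1: y = z − H·x̄ = [330/97]
step 1: S = H·P̄·Hᵀ + R = [97937/291]
step 1: K = P̄·Hᵀ·S⁻¹ = [1335/5761; -14344/97937]
step 1: x' = x̄ + K·y = [2760/5761, -25577/97937]
step 1: P' = (I − K·H)·P̄ = [7956/5761 9264/5761; 9264/5761 264920/97937]
step 2: x̄ = F·x = [123651/97937, -98074/97937]
step 2: P̄ = F·P·Fᵀ + Q = [1868415/97937 -937332/97937; -937332/97937 956728/97937]
step 2: y = z − H·x̄ = [-762975/97937]
step 2: S = H·P̄·Hᵀ + R = [32282379/97937]
step 2: K = P̄·Hᵀ·S⁻¹ = [831101/3586931; -4725452/32282379]
step 2: x' = x̄ + K·y = [-1945962/3586931, 498438/3586931]
step 2: P' = (I − K·H)·P̄ = [4955388/3586931 5770880/3586931; 5770880/3586931 87357784/32282379]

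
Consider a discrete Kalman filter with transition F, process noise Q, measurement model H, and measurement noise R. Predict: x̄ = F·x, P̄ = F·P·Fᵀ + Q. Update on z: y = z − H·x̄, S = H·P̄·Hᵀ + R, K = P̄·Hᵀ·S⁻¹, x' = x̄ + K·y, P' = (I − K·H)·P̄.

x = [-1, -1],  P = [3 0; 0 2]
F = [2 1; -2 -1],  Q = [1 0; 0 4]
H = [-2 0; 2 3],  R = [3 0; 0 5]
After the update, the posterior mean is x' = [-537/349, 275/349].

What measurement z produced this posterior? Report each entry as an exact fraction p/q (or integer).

z = [3, -1]

x̄ = F·x = [-3, 3]
P̄ = F·P·Fᵀ + Q = [15 -14; -14 18]
S = H·P̄·Hᵀ + R = [63 24; 24 59]
K = P̄·Hᵀ·S⁻¹ = [-494/1047 -4/349; 1028/3141 322/1047]
x' − x̄ = [510/349, -772/349] = K·y
y = (KᵀK)⁻¹·Kᵀ·(x' − x̄) = [-3, -4]
z = y + H·x̄ = [-3, -4] + [6, 3] = [3, -1]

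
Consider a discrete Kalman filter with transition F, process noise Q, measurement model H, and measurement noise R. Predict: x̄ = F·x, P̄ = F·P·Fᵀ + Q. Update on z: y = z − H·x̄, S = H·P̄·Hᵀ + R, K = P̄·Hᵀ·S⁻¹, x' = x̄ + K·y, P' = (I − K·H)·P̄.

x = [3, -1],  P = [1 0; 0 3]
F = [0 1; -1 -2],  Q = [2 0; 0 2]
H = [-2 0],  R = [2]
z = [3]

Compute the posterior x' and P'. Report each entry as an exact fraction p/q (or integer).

x' = [-16/11, -5/11]
P' = [5/11 -6/11; -6/11 93/11]

x̄ = F·x = [-1, -1]
P̄ = F·P·Fᵀ + Q = [5 -6; -6 15]
y = z − H·x̄ = [1]
S = H·P̄·Hᵀ + R = [22]
K = P̄·Hᵀ·S⁻¹ = [-5/11; 6/11]
x' = x̄ + K·y = [-16/11, -5/11]
P' = (I − K·H)·P̄ = [5/11 -6/11; -6/11 93/11]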